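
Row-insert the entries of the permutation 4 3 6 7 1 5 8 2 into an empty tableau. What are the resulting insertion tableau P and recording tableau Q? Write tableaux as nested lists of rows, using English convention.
P = [[1, 2, 7, 8], [3, 5], [4, 6]], Q = [[1, 3, 4, 7], [2, 6], [5, 8]]

Insert each entry of the permutation into P by Schensted row insertion, recording in Q the position of each new cell.

Insert 4: appended to row 1. P = [[4]], Q = [[1]].
Insert 3: 3 bumps 4 from row 1; 4 starts row 2. P = [[3], [4]], Q = [[1], [2]].
Insert 6: appended to row 1. P = [[3, 6], [4]], Q = [[1, 3], [2]].
Insert 7: appended to row 1. P = [[3, 6, 7], [4]], Q = [[1, 3, 4], [2]].
Insert 1: 1 bumps 3 from row 1; 3 bumps 4 from row 2; 4 starts row 3. P = [[1, 6, 7], [3], [4]], Q = [[1, 3, 4], [2], [5]].
Insert 5: 5 bumps 6 from row 1; 6 appends to row 2. P = [[1, 5, 7], [3, 6], [4]], Q = [[1, 3, 4], [2, 6], [5]].
Insert 8: appended to row 1. P = [[1, 5, 7, 8], [3, 6], [4]], Q = [[1, 3, 4, 7], [2, 6], [5]].
Insert 2: 2 bumps 5 from row 1; 5 bumps 6 from row 2; 6 appends to row 3. P = [[1, 2, 7, 8], [3, 5], [4, 6]], Q = [[1, 3, 4, 7], [2, 6], [5, 8]].

So P = [[1, 2, 7, 8], [3, 5], [4, 6]], Q = [[1, 3, 4, 7], [2, 6], [5, 8]].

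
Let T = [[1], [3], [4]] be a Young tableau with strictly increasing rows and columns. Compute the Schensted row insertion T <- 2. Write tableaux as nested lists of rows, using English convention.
[[1, 2], [3], [4]]

2 is larger than every entry of row 1, so it is appended to row 1. The new tableau is [[1, 2], [3], [4]].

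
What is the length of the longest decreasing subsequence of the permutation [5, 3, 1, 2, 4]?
3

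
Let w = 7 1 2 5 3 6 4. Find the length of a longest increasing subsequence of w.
4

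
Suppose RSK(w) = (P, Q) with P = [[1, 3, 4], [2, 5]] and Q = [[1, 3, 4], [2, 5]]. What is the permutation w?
Reverse the RSK construction: for i from n down to 1, find the cell of Q containing i, remove the entry at that cell from P, and reverse-bump it up through P; the value ejected from row 1 is w(i).

Step i=5: Q has 5 at row 2, column 2; remove 5 from row 2 of P and reverse-bump: 5 enters row 1 and ejects 4. So w(5) = 4. P is now [[1, 3, 5], [2]].
Step i=4: Q has 4 at row 1, column 3; remove that cell from P, ejecting 5. So w(4) = 5. P is now [[1, 3], [2]].
Step i=3: Q has 3 at row 1, column 2; remove that cell from P, ejecting 3. So w(3) = 3. P is now [[1], [2]].
Step i=2: Q has 2 at row 2, column 1; remove 2 from row 2 of P and reverse-bump: 2 enters row 1 and ejects 1. So w(2) = 1. P is now [[2]].
Step i=1: Q has 1 at row 1, column 1; remove that cell from P, ejecting 2. So w(1) = 2. P is now [].

So w = 2 1 3 5 4.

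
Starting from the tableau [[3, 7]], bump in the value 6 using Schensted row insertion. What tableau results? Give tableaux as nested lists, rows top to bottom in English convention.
[[3, 6], [7]]

In row 1, 6 replaces 7 (the leftmost entry greater than 6); 7 is bumped to row 2. 7 starts a new row 2. The new tableau is [[3, 6], [7]].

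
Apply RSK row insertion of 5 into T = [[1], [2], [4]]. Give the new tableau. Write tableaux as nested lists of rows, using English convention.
5 is larger than every entry of row 1, so it is appended to row 1. The new tableau is [[1, 5], [2], [4]].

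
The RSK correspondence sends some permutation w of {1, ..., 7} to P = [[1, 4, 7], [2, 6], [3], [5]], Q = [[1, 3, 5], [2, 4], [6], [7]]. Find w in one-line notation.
5 3 6 4 7 2 1

Reverse RSK: for i = n, n-1, ..., 1, locate i in Q, remove the corresponding corner cell from P, and reverse-bump its entry up through P; the value ejected from row 1 is w(i).

So w = 5 3 6 4 7 2 1.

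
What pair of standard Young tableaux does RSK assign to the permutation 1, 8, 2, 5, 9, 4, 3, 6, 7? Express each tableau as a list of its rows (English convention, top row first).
P = [[1, 2, 3, 6, 7], [4, 9], [5], [8]], Q = [[1, 2, 4, 5, 9], [3, 8], [6], [7]]

Insert each entry of the permutation into P by Schensted row insertion, recording in Q the position of each new cell.

Insert 1: appended to row 1. P = [[1]].
Insert 8: appended to row 1. P = [[1, 8]].
Insert 2: 2 bumps 8 from row 1; 8 starts row 2. P = [[1, 2], [8]].
Insert 5: appended to row 1. P = [[1, 2, 5], [8]].
Insert 9: appended to row 1. P = [[1, 2, 5, 9], [8]].
Insert 4: 4 bumps 5 from row 1; 5 bumps 8 from row 2; 8 starts row 3. P = [[1, 2, 4, 9], [5], [8]].
Insert 3: 3 bumps 4 from row 1; 4 bumps 5 from row 2; 5 bumps 8 from row 3; 8 starts row 4. P = [[1, 2, 3, 9], [4], [5], [8]].
Insert 6: 6 bumps 9 from row 1; 9 appends to row 2. P = [[1, 2, 3, 6], [4, 9], [5], [8]].
Insert 7: appended to row 1. P = [[1, 2, 3, 6, 7], [4, 9], [5], [8]].

So P = [[1, 2, 3, 6, 7], [4, 9], [5], [8]], Q = [[1, 2, 4, 5, 9], [3, 8], [6], [7]].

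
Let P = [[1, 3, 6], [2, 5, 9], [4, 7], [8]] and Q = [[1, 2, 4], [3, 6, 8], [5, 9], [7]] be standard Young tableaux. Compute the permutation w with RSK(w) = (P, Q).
4 8 7 9 2 5 1 6 3

Reverse the RSK construction: for i from n down to 1, find the cell of Q containing i, remove the entry at that cell from P, and reverse-bump it up through P; the value ejected from row 1 is w(i).

Step i=9: Q has 9 at row 3, column 2; remove 7 from row 3 of P and reverse-bump: 7 enters row 2 and ejects 5; 5 enters row 1 and ejects 3. So w(9) = 3. P is now [[1, 5, 6], [2, 7, 9], [4], [8]].
Step i=8: Q has 8 at row 2, column 3; remove 9 from row 2 of P and reverse-bump: 9 enters row 1 and ejects 6. So w(8) = 6. P is now [[1, 5, 9], [2, 7], [4], [8]].
Step i=7: Q has 7 at row 4, column 1; remove 8 from row 4 of P and reverse-bump: 8 enters row 3 and ejects 4; 4 enters row 2 and ejects 2; 2 enters row 1 and ejects 1. So w(7) = 1. P is now [[2, 5, 9], [4, 7], [8]].
Step i=6: Q has 6 at row 2, column 2; remove 7 from row 2 of P and reverse-bump: 7 enters row 1 and ejects 5. So w(6) = 5. P is now [[2, 7, 9], [4], [8]].
Step i=5: Q has 5 at row 3, column 1; remove 8 from row 3 of P and reverse-bump: 8 enters row 2 and ejects 4; 4 enters row 1 and ejects 2. So w(5) = 2. P is now [[4, 7, 9], [8]].
Step i=4: Q has 4 at row 1, column 3; remove that cell from P, ejecting 9. So w(4) = 9. P is now [[4, 7], [8]].
Step i=3: Q has 3 at row 2, column 1; remove 8 from row 2 of P and reverse-bump: 8 enters row 1 and ejects 7. So w(3) = 7. P is now [[4, 8]].
Step i=2: Q has 2 at row 1, column 2; remove that cell from P, ejecting 8. So w(2) = 8. P is now [[4]].
Step i=1: Q has 1 at row 1, column 1; remove that cell from P, ejecting 4. So w(1) = 4. P is now [].

So w = 4 8 7 9 2 5 1 6 3.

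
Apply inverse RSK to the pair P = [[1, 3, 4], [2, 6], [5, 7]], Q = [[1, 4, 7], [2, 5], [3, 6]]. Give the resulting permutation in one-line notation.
5 2 1 7 6 3 4

Reverse the RSK construction: for i from n down to 1, find the cell of Q containing i, remove the entry at that cell from P, and reverse-bump it up through P; the value ejected from row 1 is w(i).

Step i=7: Q has 7 at row 1, column 3; remove that cell from P, ejecting 4. So w(7) = 4. P is now [[1, 3], [2, 6], [5, 7]].
Step i=6: Q has 6 at row 3, column 2; remove 7 from row 3 of P and reverse-bump: 7 enters row 2 and ejects 6; 6 enters row 1 and ejects 3. So w(6) = 3. P is now [[1, 6], [2, 7], [5]].
Step i=5: Q has 5 at row 2, column 2; remove 7 from row 2 of P and reverse-bump: 7 enters row 1 and ejects 6. So w(5) = 6. P is now [[1, 7], [2], [5]].
Step i=4: Q has 4 at row 1, column 2; remove that cell from P, ejecting 7. So w(4) = 7. P is now [[1], [2], [5]].
Step i=3: Q has 3 at row 3, column 1; remove 5 from row 3 of P and reverse-bump: 5 enters row 2 and ejects 2; 2 enters row 1 and ejects 1. So w(3) = 1. P is now [[2], [5]].
Step i=2: Q has 2 at row 2, column 1; remove 5 from row 2 of P and reverse-bump: 5 enters row 1 and ejects 2. So w(2) = 2. P is now [[5]].
Step i=1: Q has 1 at row 1, column 1; remove that cell from P, ejecting 5. So w(1) = 5. P is now [].

So w = 5 2 1 7 6 3 4.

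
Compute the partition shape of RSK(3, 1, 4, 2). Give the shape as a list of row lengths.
[2, 2]

Row-insert each entry into an empty tableau.

After inserting 3: P = [[3]].
After inserting 1: P = [[1], [3]].
After inserting 4: P = [[1, 4], [3]].
After inserting 2: P = [[1, 2], [3, 4]].

The final insertion tableau P = [[1, 2], [3, 4]] has shape [2, 2].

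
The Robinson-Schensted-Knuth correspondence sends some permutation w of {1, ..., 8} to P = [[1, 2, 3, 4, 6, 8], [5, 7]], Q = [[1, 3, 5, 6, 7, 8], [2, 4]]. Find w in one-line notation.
Reverse RSK: for i = n, n-1, ..., 1, locate i in Q, remove the corresponding corner cell from P, and reverse-bump its entry up through P; the value ejected from row 1 is w(i).

So w = 5 1 7 2 3 4 6 8.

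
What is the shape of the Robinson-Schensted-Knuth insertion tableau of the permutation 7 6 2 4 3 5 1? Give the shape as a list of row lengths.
[3, 1, 1, 1, 1]

Row-insert each entry into an empty tableau.

After inserting 7: P = [[7]].
After inserting 6: P = [[6], [7]].
After inserting 2: P = [[2], [6], [7]].
After inserting 4: P = [[2, 4], [6], [7]].
After inserting 3: P = [[2, 3], [4], [6], [7]].
After inserting 5: P = [[2, 3, 5], [4], [6], [7]].
After inserting 1: P = [[1, 3, 5], [2], [4], [6], [7]].

The final insertion tableau P = [[1, 3, 5], [2], [4], [6], [7]] has shape [3, 1, 1, 1, 1].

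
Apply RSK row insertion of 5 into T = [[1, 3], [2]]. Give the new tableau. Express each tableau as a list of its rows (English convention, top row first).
5 is larger than every entry of row 1, so it is appended to row 1. The new tableau is [[1, 3, 5], [2]].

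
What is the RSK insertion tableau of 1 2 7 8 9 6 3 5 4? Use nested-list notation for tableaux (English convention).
Insert 1: appended to row 1. P = [[1]].
Insert 2: appended to row 1. P = [[1, 2]].
Insert 7: appended to row 1. P = [[1, 2, 7]].
Insert 8: appended to row 1. P = [[1, 2, 7, 8]].
Insert 9: appended to row 1. P = [[1, 2, 7, 8, 9]].
Insert 6: 6 bumps 7 from row 1; 7 starts row 2. P = [[1, 2, 6, 8, 9], [7]].
Insert 3: 3 bumps 6 from row 1; 6 bumps 7 from row 2; 7 starts row 3. P = [[1, 2, 3, 8, 9], [6], [7]].
Insert 5: 5 bumps 8 from row 1; 8 appends to row 2. P = [[1, 2, 3, 5, 9], [6, 8], [7]].
Insert 4: 4 bumps 5 from row 1; 5 bumps 6 from row 2; 6 bumps 7 from row 3; 7 starts row 4. P = [[1, 2, 3, 4, 9], [5, 8], [6], [7]].

So P = [[1, 2, 3, 4, 9], [5, 8], [6], [7]].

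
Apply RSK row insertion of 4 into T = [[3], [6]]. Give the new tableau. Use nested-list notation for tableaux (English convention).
4 is larger than every entry of row 1, so it is appended to row 1. The new tableau is [[3, 4], [6]].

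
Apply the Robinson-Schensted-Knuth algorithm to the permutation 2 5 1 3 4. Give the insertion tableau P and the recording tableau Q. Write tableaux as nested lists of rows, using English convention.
Insert each entry of the permutation into P by Schensted row insertion, recording in Q the position of each new cell.

Insert 2: appended to row 1. P = [[2]].
Insert 5: appended to row 1. P = [[2, 5]].
Insert 1: 1 bumps 2 from row 1; 2 starts row 2. P = [[1, 5], [2]].
Insert 3: 3 bumps 5 from row 1; 5 appends to row 2. P = [[1, 3], [2, 5]].
Insert 4: appended to row 1. P = [[1, 3, 4], [2, 5]].

So P = [[1, 3, 4], [2, 5]], Q = [[1, 2, 5], [3, 4]].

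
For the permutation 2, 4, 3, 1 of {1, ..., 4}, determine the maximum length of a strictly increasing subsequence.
2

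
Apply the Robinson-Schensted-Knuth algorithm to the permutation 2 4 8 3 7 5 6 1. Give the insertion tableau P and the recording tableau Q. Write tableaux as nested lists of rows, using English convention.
Insert each entry of the permutation into P by Schensted row insertion, recording in Q the position of each new cell.

After inserting 2: P = [[2]].
After inserting 4: P = [[2, 4]].
After inserting 8: P = [[2, 4, 8]].
After inserting 3: P = [[2, 3, 8], [4]].
After inserting 7: P = [[2, 3, 7], [4, 8]].
After inserting 5: P = [[2, 3, 5], [4, 7], [8]].
After inserting 6: P = [[2, 3, 5, 6], [4, 7], [8]].
After inserting 1: P = [[1, 3, 5, 6], [2, 7], [4], [8]].

So P = [[1, 3, 5, 6], [2, 7], [4], [8]], Q = [[1, 2, 3, 7], [4, 5], [6], [8]].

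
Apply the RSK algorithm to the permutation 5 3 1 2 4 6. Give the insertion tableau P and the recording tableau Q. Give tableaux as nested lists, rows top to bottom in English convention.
Insert each entry of the permutation into P by Schensted row insertion, recording in Q the position of each new cell.

Insert 5: appended to row 1. P = [[5]].
Insert 3: 3 bumps 5 from row 1; 5 starts row 2. P = [[3], [5]].
Insert 1: 1 bumps 3 from row 1; 3 bumps 5 from row 2; 5 starts row 3. P = [[1], [3], [5]].
Insert 2: appended to row 1. P = [[1, 2], [3], [5]].
Insert 4: appended to row 1. P = [[1, 2, 4], [3], [5]].
Insert 6: appended to row 1. P = [[1, 2, 4, 6], [3], [5]].

So P = [[1, 2, 4, 6], [3], [5]], Q = [[1, 4, 5, 6], [2], [3]].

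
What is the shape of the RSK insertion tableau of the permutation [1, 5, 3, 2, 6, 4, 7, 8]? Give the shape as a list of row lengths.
[5, 2, 1]

Row-insert each entry into an empty tableau.

After inserting 1: P = [[1]].
After inserting 5: P = [[1, 5]].
After inserting 3: P = [[1, 3], [5]].
After inserting 2: P = [[1, 2], [3], [5]].
After inserting 6: P = [[1, 2, 6], [3], [5]].
After inserting 4: P = [[1, 2, 4], [3, 6], [5]].
After inserting 7: P = [[1, 2, 4, 7], [3, 6], [5]].
After inserting 8: P = [[1, 2, 4, 7, 8], [3, 6], [5]].

The final insertion tableau P = [[1, 2, 4, 7, 8], [3, 6], [5]] has shape [5, 2, 1].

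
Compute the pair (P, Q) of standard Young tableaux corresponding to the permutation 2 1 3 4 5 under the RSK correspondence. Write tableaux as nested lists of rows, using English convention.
Insert each entry of the permutation into P by Schensted row insertion, recording in Q the position of each new cell.

Insert 2: appended to row 1. P = [[2]].
Insert 1: 1 bumps 2 from row 1; 2 starts row 2. P = [[1], [2]].
Insert 3: appended to row 1. P = [[1, 3], [2]].
Insert 4: appended to row 1. P = [[1, 3, 4], [2]].
Insert 5: appended to row 1. P = [[1, 3, 4, 5], [2]].

So P = [[1, 3, 4, 5], [2]], Q = [[1, 3, 4, 5], [2]].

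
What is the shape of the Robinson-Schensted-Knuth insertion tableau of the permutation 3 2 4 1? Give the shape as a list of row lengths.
[2, 1, 1]

Row-insert each entry into an empty tableau.

After inserting 3: P = [[3]].
After inserting 2: P = [[2], [3]].
After inserting 4: P = [[2, 4], [3]].
After inserting 1: P = [[1, 4], [2], [3]].

The final insertion tableau P = [[1, 4], [2], [3]] has shape [2, 1, 1].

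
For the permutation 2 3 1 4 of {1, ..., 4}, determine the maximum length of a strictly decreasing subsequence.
2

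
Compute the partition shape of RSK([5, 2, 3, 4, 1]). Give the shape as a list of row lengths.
[3, 1, 1]

Row-insert each entry into an empty tableau.

After inserting 5: P = [[5]].
After inserting 2: P = [[2], [5]].
After inserting 3: P = [[2, 3], [5]].
After inserting 4: P = [[2, 3, 4], [5]].
After inserting 1: P = [[1, 3, 4], [2], [5]].

The final insertion tableau P = [[1, 3, 4], [2], [5]] has shape [3, 1, 1].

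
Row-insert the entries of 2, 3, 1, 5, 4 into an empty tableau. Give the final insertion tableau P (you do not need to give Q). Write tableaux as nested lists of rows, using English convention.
Insert 2: appended to row 1. P = [[2]].
Insert 3: appended to row 1. P = [[2, 3]].
Insert 1: 1 bumps 2 from row 1; 2 starts row 2. P = [[1, 3], [2]].
Insert 5: appended to row 1. P = [[1, 3, 5], [2]].
Insert 4: 4 bumps 5 from row 1; 5 appends to row 2. P = [[1, 3, 4], [2, 5]].

So P = [[1, 3, 4], [2, 5]].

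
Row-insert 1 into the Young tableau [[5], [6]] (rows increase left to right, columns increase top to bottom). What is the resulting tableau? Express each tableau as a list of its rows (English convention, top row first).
In row 1, 1 replaces 5 (the leftmost entry greater than 1); 5 is bumped to row 2. In row 2, 5 replaces 6 (the leftmost entry greater than 5); 6 is bumped to row 3. 6 starts a new row 3. The new tableau is [[1], [5], [6]].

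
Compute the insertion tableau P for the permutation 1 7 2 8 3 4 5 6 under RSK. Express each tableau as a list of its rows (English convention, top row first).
Insert 1: appended to row 1. P = [[1]].
Insert 7: appended to row 1. P = [[1, 7]].
Insert 2: 2 bumps 7 from row 1; 7 starts row 2. P = [[1, 2], [7]].
Insert 8: appended to row 1. P = [[1, 2, 8], [7]].
Insert 3: 3 bumps 8 from row 1; 8 appends to row 2. P = [[1, 2, 3], [7, 8]].
Insert 4: appended to row 1. P = [[1, 2, 3, 4], [7, 8]].
Insert 5: appended to row 1. P = [[1, 2, 3, 4, 5], [7, 8]].
Insert 6: appended to row 1. P = [[1, 2, 3, 4, 5, 6], [7, 8]].

So P = [[1, 2, 3, 4, 5, 6], [7, 8]].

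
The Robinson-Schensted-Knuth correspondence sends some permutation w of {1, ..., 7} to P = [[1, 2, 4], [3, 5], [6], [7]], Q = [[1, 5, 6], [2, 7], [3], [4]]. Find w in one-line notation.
7 6 3 1 2 5 4

Reverse the RSK construction: for i from n down to 1, find the cell of Q containing i, remove the entry at that cell from P, and reverse-bump it up through P; the value ejected from row 1 is w(i).

Step i=7: Q has 7 at row 2, column 2; remove 5 from row 2 of P and reverse-bump: 5 enters row 1 and ejects 4. So w(7) = 4. P is now [[1, 2, 5], [3], [6], [7]].
Step i=6: Q has 6 at row 1, column 3; remove that cell from P, ejecting 5. So w(6) = 5. P is now [[1, 2], [3], [6], [7]].
Step i=5: Q has 5 at row 1, column 2; remove that cell from P, ejecting 2. So w(5) = 2. P is now [[1], [3], [6], [7]].
Step i=4: Q has 4 at row 4, column 1; remove 7 from row 4 of P and reverse-bump: 7 enters row 3 and ejects 6; 6 enters row 2 and ejects 3; 3 enters row 1 and ejects 1. So w(4) = 1. P is now [[3], [6], [7]].
Step i=3: Q has 3 at row 3, column 1; remove 7 from row 3 of P and reverse-bump: 7 enters row 2 and ejects 6; 6 enters row 1 and ejects 3. So w(3) = 3. P is now [[6], [7]].
Step i=2: Q has 2 at row 2, column 1; remove 7 from row 2 of P and reverse-bump: 7 enters row 1 and ejects 6. So w(2) = 6. P is now [[7]].
Step i=1: Q has 1 at row 1, column 1; remove that cell from P, ejecting 7. So w(1) = 7. P is now [].

So w = 7 6 3 1 2 5 4.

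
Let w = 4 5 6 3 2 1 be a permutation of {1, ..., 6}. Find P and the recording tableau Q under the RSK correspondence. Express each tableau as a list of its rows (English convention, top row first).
P = [[1, 5, 6], [2], [3], [4]], Q = [[1, 2, 3], [4], [5], [6]]

Insert each entry of the permutation into P by Schensted row insertion, recording in Q the position of each new cell.

After inserting 4: P = [[4]].
After inserting 5: P = [[4, 5]].
After inserting 6: P = [[4, 5, 6]].
After inserting 3: P = [[3, 5, 6], [4]].
After inserting 2: P = [[2, 5, 6], [3], [4]].
After inserting 1: P = [[1, 5, 6], [2], [3], [4]].

So P = [[1, 5, 6], [2], [3], [4]], Q = [[1, 2, 3], [4], [5], [6]].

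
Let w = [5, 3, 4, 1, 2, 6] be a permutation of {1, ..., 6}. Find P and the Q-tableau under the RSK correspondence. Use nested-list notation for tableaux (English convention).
Insert each entry of the permutation into P by Schensted row insertion, recording in Q the position of each new cell.

Insert 5: appended to row 1. P = [[5]].
Insert 3: 3 bumps 5 from row 1; 5 starts row 2. P = [[3], [5]].
Insert 4: appended to row 1. P = [[3, 4], [5]].
Insert 1: 1 bumps 3 from row 1; 3 bumps 5 from row 2; 5 starts row 3. P = [[1, 4], [3], [5]].
Insert 2: 2 bumps 4 from row 1; 4 appends to row 2. P = [[1, 2], [3, 4], [5]].
Insert 6: appended to row 1. P = [[1, 2, 6], [3, 4], [5]].

So P = [[1, 2, 6], [3, 4], [5]], Q = [[1, 3, 6], [2, 5], [4]].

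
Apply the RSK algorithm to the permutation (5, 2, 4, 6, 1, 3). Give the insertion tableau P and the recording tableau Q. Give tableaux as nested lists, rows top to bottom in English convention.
P = [[1, 3, 6], [2, 4], [5]], Q = [[1, 3, 4], [2, 6], [5]]

Insert each entry of the permutation into P by Schensted row insertion, recording in Q the position of each new cell.

Insert 5: appended to row 1. P = [[5]].
Insert 2: 2 bumps 5 from row 1; 5 starts row 2. P = [[2], [5]].
Insert 4: appended to row 1. P = [[2, 4], [5]].
Insert 6: appended to row 1. P = [[2, 4, 6], [5]].
Insert 1: 1 bumps 2 from row 1; 2 bumps 5 from row 2; 5 starts row 3. P = [[1, 4, 6], [2], [5]].
Insert 3: 3 bumps 4 from row 1; 4 appends to row 2. P = [[1, 3, 6], [2, 4], [5]].

So P = [[1, 3, 6], [2, 4], [5]], Q = [[1, 3, 4], [2, 6], [5]].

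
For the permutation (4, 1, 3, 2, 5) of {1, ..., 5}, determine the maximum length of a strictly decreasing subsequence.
3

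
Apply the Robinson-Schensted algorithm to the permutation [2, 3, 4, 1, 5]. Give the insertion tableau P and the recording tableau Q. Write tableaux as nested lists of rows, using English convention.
P = [[1, 3, 4, 5], [2]], Q = [[1, 2, 3, 5], [4]]

Insert each entry of the permutation into P by Schensted row insertion, recording in Q the position of each new cell.

Insert 2: appended to row 1. P = [[2]].
Insert 3: appended to row 1. P = [[2, 3]].
Insert 4: appended to row 1. P = [[2, 3, 4]].
Insert 1: 1 bumps 2 from row 1; 2 starts row 2. P = [[1, 3, 4], [2]].
Insert 5: appended to row 1. P = [[1, 3, 4, 5], [2]].

So P = [[1, 3, 4, 5], [2]], Q = [[1, 2, 3, 5], [4]].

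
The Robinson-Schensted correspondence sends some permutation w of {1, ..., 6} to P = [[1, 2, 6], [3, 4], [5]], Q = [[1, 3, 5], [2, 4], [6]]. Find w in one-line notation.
Reverse the RSK construction: for i from n down to 1, find the cell of Q containing i, remove the entry at that cell from P, and reverse-bump it up through P; the value ejected from row 1 is w(i).

Step i=6: Q has 6 at row 3, column 1; remove 5 from row 3 of P and reverse-bump: 5 enters row 2 and ejects 4; 4 enters row 1 and ejects 2. So w(6) = 2. P is now [[1, 4, 6], [3, 5]].
Step i=5: Q has 5 at row 1, column 3; remove that cell from P, ejecting 6. So w(5) = 6. P is now [[1, 4], [3, 5]].
Step i=4: Q has 4 at row 2, column 2; remove 5 from row 2 of P and reverse-bump: 5 enters row 1 and ejects 4. So w(4) = 4. P is now [[1, 5], [3]].
Step i=3: Q has 3 at row 1, column 2; remove that cell from P, ejecting 5. So w(3) = 5. P is now [[1], [3]].
Step i=2: Q has 2 at row 2, column 1; remove 3 from row 2 of P and reverse-bump: 3 enters row 1 and ejects 1. So w(2) = 1. P is now [[3]].
Step i=1: Q has 1 at row 1, column 1; remove that cell from P, ejecting 3. So w(1) = 3. P is now [].

So w = 3 1 5 4 6 2.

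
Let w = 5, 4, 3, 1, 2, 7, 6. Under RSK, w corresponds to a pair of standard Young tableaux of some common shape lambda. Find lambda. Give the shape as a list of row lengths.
Row-insert each entry into an empty tableau.

After inserting 5: P = [[5]].
After inserting 4: P = [[4], [5]].
After inserting 3: P = [[3], [4], [5]].
After inserting 1: P = [[1], [3], [4], [5]].
After inserting 2: P = [[1, 2], [3], [4], [5]].
After inserting 7: P = [[1, 2, 7], [3], [4], [5]].
After inserting 6: P = [[1, 2, 6], [3, 7], [4], [5]].

The final insertion tableau P = [[1, 2, 6], [3, 7], [4], [5]] has shape [3, 2, 1, 1].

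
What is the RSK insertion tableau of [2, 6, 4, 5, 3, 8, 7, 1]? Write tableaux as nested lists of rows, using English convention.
P = [[1, 3, 5, 7], [2, 8], [4], [6]]

After inserting 2: P = [[2]].
After inserting 6: P = [[2, 6]].
After inserting 4: P = [[2, 4], [6]].
After inserting 5: P = [[2, 4, 5], [6]].
After inserting 3: P = [[2, 3, 5], [4], [6]].
After inserting 8: P = [[2, 3, 5, 8], [4], [6]].
After inserting 7: P = [[2, 3, 5, 7], [4, 8], [6]].
After inserting 1: P = [[1, 3, 5, 7], [2, 8], [4], [6]].

So P = [[1, 3, 5, 7], [2, 8], [4], [6]].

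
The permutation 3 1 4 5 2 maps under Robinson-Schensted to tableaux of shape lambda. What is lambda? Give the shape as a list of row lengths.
Row-insert each entry into an empty tableau.

After inserting 3: P = [[3]].
After inserting 1: P = [[1], [3]].
After inserting 4: P = [[1, 4], [3]].
After inserting 5: P = [[1, 4, 5], [3]].
After inserting 2: P = [[1, 2, 5], [3, 4]].

The final insertion tableau P = [[1, 2, 5], [3, 4]] has shape [3, 2].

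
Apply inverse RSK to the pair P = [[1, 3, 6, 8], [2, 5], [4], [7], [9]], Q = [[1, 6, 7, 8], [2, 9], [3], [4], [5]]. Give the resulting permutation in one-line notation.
9 7 4 2 1 5 6 8 3

Reverse RSK: for i = n, n-1, ..., 1, locate i in Q, remove the corresponding corner cell from P, and reverse-bump its entry up through P; the value ejected from row 1 is w(i).

So w = 9 7 4 2 1 5 6 8 3.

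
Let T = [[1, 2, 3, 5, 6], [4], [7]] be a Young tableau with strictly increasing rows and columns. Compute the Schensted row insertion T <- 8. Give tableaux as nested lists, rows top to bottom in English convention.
8 is larger than every entry of row 1, so it is appended to row 1. The new tableau is [[1, 2, 3, 5, 6, 8], [4], [7]].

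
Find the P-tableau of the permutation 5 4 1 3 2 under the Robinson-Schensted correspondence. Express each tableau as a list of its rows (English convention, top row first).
Insert 5: appended to row 1. P = [[5]].
Insert 4: 4 bumps 5 from row 1; 5 starts row 2. P = [[4], [5]].
Insert 1: 1 bumps 4 from row 1; 4 bumps 5 from row 2; 5 starts row 3. P = [[1], [4], [5]].
Insert 3: appended to row 1. P = [[1, 3], [4], [5]].
Insert 2: 2 bumps 3 from row 1; 3 bumps 4 from row 2; 4 bumps 5 from row 3; 5 starts row 4. P = [[1, 2], [3], [4], [5]].

So P = [[1, 2], [3], [4], [5]].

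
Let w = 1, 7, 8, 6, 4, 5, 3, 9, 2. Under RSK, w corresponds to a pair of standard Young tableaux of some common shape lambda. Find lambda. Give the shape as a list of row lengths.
Row-insert each entry into an empty tableau.

After inserting 1: P = [[1]].
After inserting 7: P = [[1, 7]].
After inserting 8: P = [[1, 7, 8]].
After inserting 6: P = [[1, 6, 8], [7]].
After inserting 4: P = [[1, 4, 8], [6], [7]].
After inserting 5: P = [[1, 4, 5], [6, 8], [7]].
After inserting 3: P = [[1, 3, 5], [4, 8], [6], [7]].
After inserting 9: P = [[1, 3, 5, 9], [4, 8], [6], [7]].
After inserting 2: P = [[1, 2, 5, 9], [3, 8], [4], [6], [7]].

The final insertion tableau P = [[1, 2, 5, 9], [3, 8], [4], [6], [7]] has shape [4, 2, 1, 1, 1].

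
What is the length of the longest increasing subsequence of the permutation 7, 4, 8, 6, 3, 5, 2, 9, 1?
3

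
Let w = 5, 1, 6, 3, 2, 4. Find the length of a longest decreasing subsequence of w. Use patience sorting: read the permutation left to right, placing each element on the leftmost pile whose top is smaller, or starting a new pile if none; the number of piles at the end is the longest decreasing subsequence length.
5: new pile. tops = [5]
1: new pile. tops = [5, 1]
6: onto pile 1 (replacing 5). tops = [6, 1]
3: onto pile 2 (replacing 1). tops = [6, 3]
2: new pile. tops = [6, 3, 2]
4: onto pile 2 (replacing 3). tops = [6, 4, 2]

3 piles, so the longest decreasing subsequence has length 3.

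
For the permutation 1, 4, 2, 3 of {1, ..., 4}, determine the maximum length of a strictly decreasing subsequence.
2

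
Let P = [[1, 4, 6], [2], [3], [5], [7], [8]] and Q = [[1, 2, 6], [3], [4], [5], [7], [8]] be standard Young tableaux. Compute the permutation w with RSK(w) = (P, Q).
Reverse the RSK construction: for i from n down to 1, find the cell of Q containing i, remove the entry at that cell from P, and reverse-bump it up through P; the value ejected from row 1 is w(i).

Step i=8: Q has 8 at row 6, column 1; remove 8 from row 6 of P and reverse-bump: 8 enters row 5 and ejects 7; 7 enters row 4 and ejects 5; 5 enters row 3 and ejects 3; 3 enters row 2 and ejects 2; 2 enters row 1 and ejects 1. So w(8) = 1. P is now [[2, 4, 6], [3], [5], [7], [8]].
Step i=7: Q has 7 at row 5, column 1; remove 8 from row 5 of P and reverse-bump: 8 enters row 4 and ejects 7; 7 enters row 3 and ejects 5; 5 enters row 2 and ejects 3; 3 enters row 1 and ejects 2. So w(7) = 2. P is now [[3, 4, 6], [5], [7], [8]].
Step i=6: Q has 6 at row 1, column 3; remove that cell from P, ejecting 6. So w(6) = 6. P is now [[3, 4], [5], [7], [8]].
Step i=5: Q has 5 at row 4, column 1; remove 8 from row 4 of P and reverse-bump: 8 enters row 3 and ejects 7; 7 enters row 2 and ejects 5; 5 enters row 1 and ejects 4. So w(5) = 4. P is now [[3, 5], [7], [8]].
Step i=4: Q has 4 at row 3, column 1; remove 8 from row 3 of P and reverse-bump: 8 enters row 2 and ejects 7; 7 enters row 1 and ejects 5. So w(4) = 5. P is now [[3, 7], [8]].
Step i=3: Q has 3 at row 2, column 1; remove 8 from row 2 of P and reverse-bump: 8 enters row 1 and ejects 7. So w(3) = 7. P is now [[3, 8]].
Step i=2: Q has 2 at row 1, column 2; remove that cell from P, ejecting 8. So w(2) = 8. P is now [[3]].
Step i=1: Q has 1 at row 1, column 1; remove that cell from P, ejecting 3. So w(1) = 3. P is now [].

So w = 3 8 7 5 4 6 2 1.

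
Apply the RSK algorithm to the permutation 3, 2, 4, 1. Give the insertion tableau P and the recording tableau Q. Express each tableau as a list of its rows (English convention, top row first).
P = [[1, 4], [2], [3]], Q = [[1, 3], [2], [4]]

Insert each entry of the permutation into P by Schensted row insertion, recording in Q the position of each new cell.

Insert 3: appended to row 1. P = [[3]].
Insert 2: 2 bumps 3 from row 1; 3 starts row 2. P = [[2], [3]].
Insert 4: appended to row 1. P = [[2, 4], [3]].
Insert 1: 1 bumps 2 from row 1; 2 bumps 3 from row 2; 3 starts row 3. P = [[1, 4], [2], [3]].

So P = [[1, 4], [2], [3]], Q = [[1, 3], [2], [4]].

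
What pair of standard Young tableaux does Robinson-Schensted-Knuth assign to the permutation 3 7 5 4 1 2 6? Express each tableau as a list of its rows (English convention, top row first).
P = [[1, 2, 6], [3, 4], [5], [7]], Q = [[1, 2, 7], [3, 6], [4], [5]]

Insert each entry of the permutation into P by Schensted row insertion, recording in Q the position of each new cell.

Insert 3: appended to row 1. P = [[3]].
Insert 7: appended to row 1. P = [[3, 7]].
Insert 5: 5 bumps 7 from row 1; 7 starts row 2. P = [[3, 5], [7]].
Insert 4: 4 bumps 5 from row 1; 5 bumps 7 from row 2; 7 starts row 3. P = [[3, 4], [5], [7]].
Insert 1: 1 bumps 3 from row 1; 3 bumps 5 from row 2; 5 bumps 7 from row 3; 7 starts row 4. P = [[1, 4], [3], [5], [7]].
Insert 2: 2 bumps 4 from row 1; 4 appends to row 2. P = [[1, 2], [3, 4], [5], [7]].
Insert 6: appended to row 1. P = [[1, 2, 6], [3, 4], [5], [7]].

So P = [[1, 2, 6], [3, 4], [5], [7]], Q = [[1, 2, 7], [3, 6], [4], [5]].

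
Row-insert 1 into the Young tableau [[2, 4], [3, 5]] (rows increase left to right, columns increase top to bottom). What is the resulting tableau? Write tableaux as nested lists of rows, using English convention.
[[1, 4], [2, 5], [3]]

In row 1, 1 replaces 2 (the leftmost entry greater than 1); 2 is bumped to row 2. In row 2, 2 replaces 3 (the leftmost entry greater than 2); 3 is bumped to row 3. 3 starts a new row 3. The new tableau is [[1, 4], [2, 5], [3]].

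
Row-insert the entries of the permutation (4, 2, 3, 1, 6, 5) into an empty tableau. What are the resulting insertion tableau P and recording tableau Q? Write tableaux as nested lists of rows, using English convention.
Insert each entry of the permutation into P by Schensted row insertion, recording in Q the position of each new cell.

Insert 4: appended to row 1. P = [[4]].
Insert 2: 2 bumps 4 from row 1; 4 starts row 2. P = [[2], [4]].
Insert 3: appended to row 1. P = [[2, 3], [4]].
Insert 1: 1 bumps 2 from row 1; 2 bumps 4 from row 2; 4 starts row 3. P = [[1, 3], [2], [4]].
Insert 6: appended to row 1. P = [[1, 3, 6], [2], [4]].
Insert 5: 5 bumps 6 from row 1; 6 appends to row 2. P = [[1, 3, 5], [2, 6], [4]].

So P = [[1, 3, 5], [2, 6], [4]], Q = [[1, 3, 5], [2, 6], [4]].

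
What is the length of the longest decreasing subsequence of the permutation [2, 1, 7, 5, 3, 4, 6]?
3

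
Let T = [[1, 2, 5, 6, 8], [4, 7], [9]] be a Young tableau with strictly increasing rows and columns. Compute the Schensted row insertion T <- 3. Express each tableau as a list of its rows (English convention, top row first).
[[1, 2, 3, 6, 8], [4, 5], [7], [9]]

In row 1, 3 replaces 5 (the leftmost entry greater than 3); 5 is bumped to row 2. In row 2, 5 replaces 7 (the leftmost entry greater than 5); 7 is bumped to row 3. In row 3, 7 replaces 9 (the leftmost entry greater than 7); 9 is bumped to row 4. 9 starts a new row 4. The new tableau is [[1, 2, 3, 6, 8], [4, 5], [7], [9]].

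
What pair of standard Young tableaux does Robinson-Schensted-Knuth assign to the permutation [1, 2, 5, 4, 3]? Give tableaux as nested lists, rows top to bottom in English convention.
Insert each entry of the permutation into P by Schensted row insertion, recording in Q the position of each new cell.

After inserting 1: P = [[1]].
After inserting 2: P = [[1, 2]].
After inserting 5: P = [[1, 2, 5]].
After inserting 4: P = [[1, 2, 4], [5]].
After inserting 3: P = [[1, 2, 3], [4], [5]].

So P = [[1, 2, 3], [4], [5]], Q = [[1, 2, 3], [4], [5]].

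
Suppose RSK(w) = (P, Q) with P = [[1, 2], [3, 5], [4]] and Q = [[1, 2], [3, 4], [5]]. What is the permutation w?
Reverse the RSK construction: for i from n down to 1, find the cell of Q containing i, remove the entry at that cell from P, and reverse-bump it up through P; the value ejected from row 1 is w(i).

Step i=5: Q has 5 at row 3, column 1; remove 4 from row 3 of P and reverse-bump: 4 enters row 2 and ejects 3; 3 enters row 1 and ejects 2. So w(5) = 2. P is now [[1, 3], [4, 5]].
Step i=4: Q has 4 at row 2, column 2; remove 5 from row 2 of P and reverse-bump: 5 enters row 1 and ejects 3. So w(4) = 3. P is now [[1, 5], [4]].
Step i=3: Q has 3 at row 2, column 1; remove 4 from row 2 of P and reverse-bump: 4 enters row 1 and ejects 1. So w(3) = 1. P is now [[4, 5]].
Step i=2: Q has 2 at row 1, column 2; remove that cell from P, ejecting 5. So w(2) = 5. P is now [[4]].
Step i=1: Q has 1 at row 1, column 1; remove that cell from P, ejecting 4. So w(1) = 4. P is now [].

So w = 4 5 1 3 2.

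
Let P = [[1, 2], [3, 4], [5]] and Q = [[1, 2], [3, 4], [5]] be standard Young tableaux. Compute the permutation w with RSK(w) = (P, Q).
Reverse the RSK construction: for i from n down to 1, find the cell of Q containing i, remove the entry at that cell from P, and reverse-bump it up through P; the value ejected from row 1 is w(i).

Step i=5: Q has 5 at row 3, column 1; remove 5 from row 3 of P and reverse-bump: 5 enters row 2 and ejects 4; 4 enters row 1 and ejects 2. So w(5) = 2. P is now [[1, 4], [3, 5]].
Step i=4: Q has 4 at row 2, column 2; remove 5 from row 2 of P and reverse-bump: 5 enters row 1 and ejects 4. So w(4) = 4. P is now [[1, 5], [3]].
Step i=3: Q has 3 at row 2, column 1; remove 3 from row 2 of P and reverse-bump: 3 enters row 1 and ejects 1. So w(3) = 1. P is now [[3, 5]].
Step i=2: Q has 2 at row 1, column 2; remove that cell from P, ejecting 5. So w(2) = 5. P is now [[3]].
Step i=1: Q has 1 at row 1, column 1; remove that cell from P, ejecting 3. So w(1) = 3. P is now [].

So w = 3 5 1 4 2.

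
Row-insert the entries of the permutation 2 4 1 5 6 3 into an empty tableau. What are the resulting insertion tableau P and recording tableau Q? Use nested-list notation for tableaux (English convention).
P = [[1, 3, 5, 6], [2, 4]], Q = [[1, 2, 4, 5], [3, 6]]

Insert each entry of the permutation into P by Schensted row insertion, recording in Q the position of each new cell.

After inserting 2: P = [[2]].
After inserting 4: P = [[2, 4]].
After inserting 1: P = [[1, 4], [2]].
After inserting 5: P = [[1, 4, 5], [2]].
After inserting 6: P = [[1, 4, 5, 6], [2]].
After inserting 3: P = [[1, 3, 5, 6], [2, 4]].

So P = [[1, 3, 5, 6], [2, 4]], Q = [[1, 2, 4, 5], [3, 6]].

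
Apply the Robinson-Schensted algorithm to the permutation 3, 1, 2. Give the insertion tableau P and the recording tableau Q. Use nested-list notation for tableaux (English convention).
Insert each entry of the permutation into P by Schensted row insertion, recording in Q the position of each new cell.

Insert 3: appended to row 1. P = [[3]], Q = [[1]].
Insert 1: 1 bumps 3 from row 1; 3 starts row 2. P = [[1], [3]], Q = [[1], [2]].
Insert 2: appended to row 1. P = [[1, 2], [3]], Q = [[1, 3], [2]].

So P = [[1, 2], [3]], Q = [[1, 3], [2]].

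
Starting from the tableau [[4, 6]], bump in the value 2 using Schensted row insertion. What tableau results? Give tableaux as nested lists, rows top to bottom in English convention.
In row 1, 2 replaces 4 (the leftmost entry greater than 2); 4 is bumped to row 2. 4 starts a new row 2. The new tableau is [[2, 6], [4]].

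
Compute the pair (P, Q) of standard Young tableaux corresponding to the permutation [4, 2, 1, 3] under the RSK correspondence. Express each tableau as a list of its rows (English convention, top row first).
P = [[1, 3], [2], [4]], Q = [[1, 4], [2], [3]]

Insert each entry of the permutation into P by Schensted row insertion, recording in Q the position of each new cell.

Insert 4: appended to row 1. P = [[4]].
Insert 2: 2 bumps 4 from row 1; 4 starts row 2. P = [[2], [4]].
Insert 1: 1 bumps 2 from row 1; 2 bumps 4 from row 2; 4 starts row 3. P = [[1], [2], [4]].
Insert 3: appended to row 1. P = [[1, 3], [2], [4]].

So P = [[1, 3], [2], [4]], Q = [[1, 4], [2], [3]].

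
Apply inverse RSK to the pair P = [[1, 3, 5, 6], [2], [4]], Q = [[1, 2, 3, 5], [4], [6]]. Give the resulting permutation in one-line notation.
Reverse the RSK construction: for i from n down to 1, find the cell of Q containing i, remove the entry at that cell from P, and reverse-bump it up through P; the value ejected from row 1 is w(i).

Step i=6: Q has 6 at row 3, column 1; remove 4 from row 3 of P and reverse-bump: 4 enters row 2 and ejects 2; 2 enters row 1 and ejects 1. So w(6) = 1. P is now [[2, 3, 5, 6], [4]].
Step i=5: Q has 5 at row 1, column 4; remove that cell from P, ejecting 6. So w(5) = 6. P is now [[2, 3, 5], [4]].
Step i=4: Q has 4 at row 2, column 1; remove 4 from row 2 of P and reverse-bump: 4 enters row 1 and ejects 3. So w(4) = 3. P is now [[2, 4, 5]].
Step i=3: Q has 3 at row 1, column 3; remove that cell from P, ejecting 5. So w(3) = 5. P is now [[2, 4]].
Step i=2: Q has 2 at row 1, column 2; remove that cell from P, ejecting 4. So w(2) = 4. P is now [[2]].
Step i=1: Q has 1 at row 1, column 1; remove that cell from P, ejecting 2. So w(1) = 2. P is now [].

So w = 2 4 5 3 6 1.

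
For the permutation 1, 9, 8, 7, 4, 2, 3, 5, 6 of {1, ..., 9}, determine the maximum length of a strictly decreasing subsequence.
5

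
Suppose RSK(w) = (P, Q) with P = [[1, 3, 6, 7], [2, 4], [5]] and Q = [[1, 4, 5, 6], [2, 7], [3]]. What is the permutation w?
5 2 1 4 6 7 3

Reverse the RSK construction: for i from n down to 1, find the cell of Q containing i, remove the entry at that cell from P, and reverse-bump it up through P; the value ejected from row 1 is w(i).

Step i=7: Q has 7 at row 2, column 2; remove 4 from row 2 of P and reverse-bump: 4 enters row 1 and ejects 3. So w(7) = 3. P is now [[1, 4, 6, 7], [2], [5]].
Step i=6: Q has 6 at row 1, column 4; remove that cell from P, ejecting 7. So w(6) = 7. P is now [[1, 4, 6], [2], [5]].
Step i=5: Q has 5 at row 1, column 3; remove that cell from P, ejecting 6. So w(5) = 6. P is now [[1, 4], [2], [5]].
Step i=4: Q has 4 at row 1, column 2; remove that cell from P, ejecting 4. So w(4) = 4. P is now [[1], [2], [5]].
Step i=3: Q has 3 at row 3, column 1; remove 5 from row 3 of P and reverse-bump: 5 enters row 2 and ejects 2; 2 enters row 1 and ejects 1. So w(3) = 1. P is now [[2], [5]].
Step i=2: Q has 2 at row 2, column 1; remove 5 from row 2 of P and reverse-bump: 5 enters row 1 and ejects 2. So w(2) = 2. P is now [[5]].
Step i=1: Q has 1 at row 1, column 1; remove that cell from P, ejecting 5. So w(1) = 5. P is now [].

So w = 5 2 1 4 6 7 3.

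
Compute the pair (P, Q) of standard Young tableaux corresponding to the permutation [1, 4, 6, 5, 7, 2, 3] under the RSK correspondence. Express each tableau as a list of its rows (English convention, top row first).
P = [[1, 2, 3, 7], [4, 5], [6]], Q = [[1, 2, 3, 5], [4, 7], [6]]

Insert each entry of the permutation into P by Schensted row insertion, recording in Q the position of each new cell.

Insert 1: appended to row 1. P = [[1]].
Insert 4: appended to row 1. P = [[1, 4]].
Insert 6: appended to row 1. P = [[1, 4, 6]].
Insert 5: 5 bumps 6 from row 1; 6 starts row 2. P = [[1, 4, 5], [6]].
Insert 7: appended to row 1. P = [[1, 4, 5, 7], [6]].
Insert 2: 2 bumps 4 from row 1; 4 bumps 6 from row 2; 6 starts row 3. P = [[1, 2, 5, 7], [4], [6]].
Insert 3: 3 bumps 5 from row 1; 5 appends to row 2. P = [[1, 2, 3, 7], [4, 5], [6]].

So P = [[1, 2, 3, 7], [4, 5], [6]], Q = [[1, 2, 3, 5], [4, 7], [6]].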